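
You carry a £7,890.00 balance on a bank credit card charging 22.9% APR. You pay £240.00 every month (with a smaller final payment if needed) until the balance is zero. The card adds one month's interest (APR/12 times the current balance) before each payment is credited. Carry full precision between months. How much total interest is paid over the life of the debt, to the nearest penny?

£4,643.35

Monthly rate r = 22.9%/12 = 1.90833% = 0.0190833.
Payoff takes n = ⌈−ln(1 − rB₀/P)/ln(1+r)⌉ = ⌈52.221⌉ = 53 payments; the last is £53.35.
Total paid = 52·£240.00 + £53.35 = £12,533.35.
Total interest = total paid − principal = £12,533.35 − £7,890.00 = £4,643.35.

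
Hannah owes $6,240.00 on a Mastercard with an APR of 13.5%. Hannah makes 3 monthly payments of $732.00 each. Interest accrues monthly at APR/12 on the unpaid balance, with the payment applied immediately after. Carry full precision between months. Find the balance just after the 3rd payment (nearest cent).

$4,232.18

Monthly rate r = 13.5%/12 = 1.125% = 0.01125.
Each month: B ← B·(1+r) − $732.00.
Month 1: interest $70.20; balance after payment $5,578.20.
Month 2: interest $62.75; balance after payment $4,908.95.
Month 3: interest $55.23; balance after payment $4,232.18.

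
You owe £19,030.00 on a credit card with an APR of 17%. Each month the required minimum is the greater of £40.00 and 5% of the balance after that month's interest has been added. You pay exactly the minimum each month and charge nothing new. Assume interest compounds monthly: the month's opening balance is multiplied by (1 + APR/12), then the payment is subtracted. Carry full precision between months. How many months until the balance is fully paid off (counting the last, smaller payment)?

Monthly rate r = 17%/12 = 1.41667% = 0.0141667.
While 5% of the post-interest balance exceeds £40.00, each month B ← (B·(1+r))·(1 − 0.05), i.e. B shrinks by the factor (1+r)·0.95 = 0.96346.
This holds for months 1–86. Entering month 87 the balance is £774.59; 5% of the post-interest balance is now below £40.00, so the flat £40.00 minimum applies from here.
From month 87 a fixed £40.00 at rate r clears £774.59 in 23 more payments. Total: 86 + 23 = 109 months.

109 months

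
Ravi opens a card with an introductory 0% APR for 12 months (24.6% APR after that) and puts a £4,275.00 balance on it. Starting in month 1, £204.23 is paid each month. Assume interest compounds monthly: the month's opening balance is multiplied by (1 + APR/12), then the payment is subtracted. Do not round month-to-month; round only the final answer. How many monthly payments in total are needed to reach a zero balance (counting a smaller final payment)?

Promo months 1–12 at r₀ = 0%/12 = 0; months 13+ at r₁ = 24.6%/12 = 0.0205.
After month 12 (no interest yet): B = £4,275.00 − 12·£204.23 = £1,824.24.
Then at r₁ with £204.23/mo: n₂ = −ln(1 − r₁·B/P)/ln(1+r₁) ≈ 9.97 → 10 more payments.

22 payments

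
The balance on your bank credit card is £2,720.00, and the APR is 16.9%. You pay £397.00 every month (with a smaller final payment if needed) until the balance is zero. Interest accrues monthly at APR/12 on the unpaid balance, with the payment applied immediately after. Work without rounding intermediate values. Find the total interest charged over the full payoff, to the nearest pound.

Monthly rate r = 16.9%/12 = 1.40833% = 0.0140833.
Payoff takes n = ⌈−ln(1 − rB₀/P)/ln(1+r)⌉ = ⌈7.255⌉ = 8 payments; the last is £101.95.
Total paid = 7·£397.00 + £101.95 = £2,880.95.
Total interest = total paid − principal = £2,880.95 − £2,720.00 = £160.95.

£161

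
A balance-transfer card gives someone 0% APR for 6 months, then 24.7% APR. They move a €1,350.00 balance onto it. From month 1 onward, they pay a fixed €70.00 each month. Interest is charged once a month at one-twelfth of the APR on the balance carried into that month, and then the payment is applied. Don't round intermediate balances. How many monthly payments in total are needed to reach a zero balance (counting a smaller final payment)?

Promo months 1–6 at r₀ = 0%/12 = 0; months 7+ at r₁ = 24.7%/12 = 0.0205833.
After month 6 (no interest yet): B = €1,350.00 − 6·€70.00 = €930.00.
Then at r₁ with €70.00/mo: n₂ = −ln(1 − r₁·B/P)/ln(1+r₁) ≈ 15.68 → 16 more payments.

22 payments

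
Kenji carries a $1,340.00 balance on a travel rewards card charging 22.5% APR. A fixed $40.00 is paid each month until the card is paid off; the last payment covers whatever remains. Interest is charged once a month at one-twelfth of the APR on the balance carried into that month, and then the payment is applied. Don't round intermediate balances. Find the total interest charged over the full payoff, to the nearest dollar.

Monthly rate r = 22.5%/12 = 1.875% = 0.01875.
Payoff takes n = ⌈−ln(1 − rB₀/P)/ln(1+r)⌉ = ⌈53.250⌉ = 54 payments; the last is $10.08.
Total paid = 53·$40.00 + $10.08 = $2,130.08.
Total interest = total paid − principal = $2,130.08 − $1,340.00 = $790.08.

$790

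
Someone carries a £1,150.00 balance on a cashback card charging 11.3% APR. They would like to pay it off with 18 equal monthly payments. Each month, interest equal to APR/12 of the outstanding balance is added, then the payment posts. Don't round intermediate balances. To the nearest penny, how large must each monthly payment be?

Monthly rate r = 11.3%/12 = 0.941667% = 0.00941667.
Level-payment amortization: P = B₀·r / (1 − (1+r)^(−n)) = 1150.00·0.00941667 / (1 − 1.00942^(−18)).
Denominator 1 − (1+r)^(−18) = 0.155243545.
P = 10.8292 / 0.155243545 ≈ 69.76.

£69.76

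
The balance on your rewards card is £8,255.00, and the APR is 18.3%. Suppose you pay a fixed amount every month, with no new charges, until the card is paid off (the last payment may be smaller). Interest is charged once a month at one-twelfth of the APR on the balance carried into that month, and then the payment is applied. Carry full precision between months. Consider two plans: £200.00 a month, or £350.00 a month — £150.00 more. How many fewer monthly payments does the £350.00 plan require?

Monthly rate r = 18.3%/12 = 1.525% = 0.01525.
At £200.00/mo: n = ⌈−ln(1 − rB₀/P)/ln(1+r)⌉ = 66 payments (last £119.06); total interest = total paid − £8,255.00 = £4,864.06.
At £350.00/mo: 30 payments (last £159.73); total interest £2,054.73.
Payments saved = 66 − 30 = 36.

36 fewer payments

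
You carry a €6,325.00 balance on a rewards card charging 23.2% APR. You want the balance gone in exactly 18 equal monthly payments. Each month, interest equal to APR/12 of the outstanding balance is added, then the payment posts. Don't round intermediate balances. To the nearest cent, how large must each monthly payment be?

€419.42

Monthly rate r = 23.2%/12 = 1.93333% = 0.0193333.
Level-payment amortization: P = B₀·r / (1 − (1+r)^(−n)) = 6325.00·0.0193333 / (1 − 1.01933^(−18)).
Denominator 1 − (1+r)^(−18) = 0.291552086.
P = 122.283 / 0.291552086 ≈ 419.42.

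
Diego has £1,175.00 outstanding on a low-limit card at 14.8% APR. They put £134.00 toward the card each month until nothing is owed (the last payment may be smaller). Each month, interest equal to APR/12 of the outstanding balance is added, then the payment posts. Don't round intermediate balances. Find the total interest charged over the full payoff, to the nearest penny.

Monthly rate r = 14.8%/12 = 1.23333% = 0.0123333.
Payoff takes n = ⌈−ln(1 − rB₀/P)/ln(1+r)⌉ = ⌈9.337⌉ = 10 payments; the last is £45.36.
Total paid = 9·£134.00 + £45.36 = £1,251.36.
Total interest = total paid − principal = £1,251.36 − £1,175.00 = £76.36.

£76.36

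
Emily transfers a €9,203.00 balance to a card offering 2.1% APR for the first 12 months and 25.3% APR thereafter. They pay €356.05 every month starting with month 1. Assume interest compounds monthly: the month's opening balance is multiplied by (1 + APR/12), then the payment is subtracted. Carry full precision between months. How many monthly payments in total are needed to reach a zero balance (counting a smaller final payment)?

30 payments

Promo months 1–12 at r₀ = 2.1%/12 = 0.00175; months 13+ at r₁ = 25.3%/12 = 0.0210833.
After month 12: iterate B ← B·(1+r₀) − €356.05 for 12 months → €5,084.17.
Then at r₁ with €356.05/mo: n₂ = −ln(1 − r₁·B/P)/ln(1+r₁) ≈ 17.17 → 18 more payments.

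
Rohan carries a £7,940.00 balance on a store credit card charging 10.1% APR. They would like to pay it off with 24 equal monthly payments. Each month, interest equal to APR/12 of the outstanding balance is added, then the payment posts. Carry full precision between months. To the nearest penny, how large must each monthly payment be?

Monthly rate r = 10.1%/12 = 0.841667% = 0.00841667.
Level-payment amortization: P = B₀·r / (1 − (1+r)^(−n)) = 7940.00·0.00841667 / (1 − 1.00842^(−24)).
Denominator 1 − (1+r)^(−24) = 0.182214054.
P = 66.8283 / 0.182214054 ≈ 366.76.

£366.76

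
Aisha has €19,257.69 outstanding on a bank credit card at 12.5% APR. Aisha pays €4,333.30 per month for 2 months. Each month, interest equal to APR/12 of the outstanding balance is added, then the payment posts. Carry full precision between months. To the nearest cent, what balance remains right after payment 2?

€10,949.24

Monthly rate r = 12.5%/12 = 1.04167% = 0.0104167.
Each month: B ← B·(1+r) − €4,333.30.
Month 1: interest €200.60; balance after payment €15,124.99.
Month 2: interest €157.55; balance after payment €10,949.24.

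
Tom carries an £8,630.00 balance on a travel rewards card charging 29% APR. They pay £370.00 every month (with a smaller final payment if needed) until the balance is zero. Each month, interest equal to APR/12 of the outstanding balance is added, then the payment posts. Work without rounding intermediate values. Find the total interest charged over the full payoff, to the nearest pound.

Monthly rate r = 29%/12 = 2.41667% = 0.0241667.
Payoff takes n = ⌈−ln(1 − rB₀/P)/ln(1+r)⌉ = ⌈34.731⌉ = 35 payments; the last is £271.46.
Total paid = 34·£370.00 + £271.46 = £12,851.46.
Total interest = total paid − principal = £12,851.46 − £8,630.00 = £4,221.46.

£4,221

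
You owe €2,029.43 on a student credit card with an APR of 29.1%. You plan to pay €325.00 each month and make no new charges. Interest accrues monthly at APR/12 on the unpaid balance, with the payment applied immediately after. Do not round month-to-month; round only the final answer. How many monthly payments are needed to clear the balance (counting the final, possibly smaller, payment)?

7 payments

Monthly rate r = 29.1%/12 = 2.425% = 0.02425.
Recurrence: B ← B·(1+r) − €325.00.
Month 1: interest €49.21; balance after payment €1,753.64.
Month 2: interest €42.53; balance after payment €1,471.17.
Closed form: n = −ln(1 − rB₀/P)/ln(1+r) = −ln(0.84857)/ln(1.02425) ≈ 6.853, so the balance reaches zero during payment 7.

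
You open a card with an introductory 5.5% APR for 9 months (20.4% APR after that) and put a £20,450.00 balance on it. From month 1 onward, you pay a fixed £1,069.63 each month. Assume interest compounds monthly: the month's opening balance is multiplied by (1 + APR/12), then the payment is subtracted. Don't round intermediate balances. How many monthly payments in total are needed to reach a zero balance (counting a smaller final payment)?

Promo months 1–9 at r₀ = 5.5%/12 = 0.00458333; months 10+ at r₁ = 20.4%/12 = 0.017.
After month 9: iterate B ← B·(1+r₀) − £1,069.63 for 9 months → £11,504.13.
Then at r₁ with £1,069.63/mo: n₂ = −ln(1 − r₁·B/P)/ln(1+r₁) ≈ 11.98 → 12 more payments.

21 payments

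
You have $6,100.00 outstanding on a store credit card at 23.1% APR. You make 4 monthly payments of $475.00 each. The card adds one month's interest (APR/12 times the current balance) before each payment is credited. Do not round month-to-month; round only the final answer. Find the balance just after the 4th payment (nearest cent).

$4,627.87

Monthly rate r = 23.1%/12 = 1.925% = 0.01925.
Each month: B ← B·(1+r) − $475.00.
Month 1: interest $117.42; balance after payment $5,742.43.
Month 2: interest $110.54; balance after payment $5,377.97.
Month 3: interest $103.53; balance after payment $5,006.49.
Month 4: interest $96.37; balance after payment $4,627.87.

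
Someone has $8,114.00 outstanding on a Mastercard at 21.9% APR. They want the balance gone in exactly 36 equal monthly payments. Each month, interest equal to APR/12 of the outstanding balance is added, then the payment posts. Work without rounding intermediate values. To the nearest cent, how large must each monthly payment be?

$309.46

Monthly rate r = 21.9%/12 = 1.825% = 0.01825.
Level-payment amortization: P = B₀·r / (1 − (1+r)^(−n)) = 8114.00·0.01825 / (1 − 1.01825^(−36)).
Denominator 1 − (1+r)^(−36) = 0.478516076.
P = 148.081 / 0.478516076 ≈ 309.46.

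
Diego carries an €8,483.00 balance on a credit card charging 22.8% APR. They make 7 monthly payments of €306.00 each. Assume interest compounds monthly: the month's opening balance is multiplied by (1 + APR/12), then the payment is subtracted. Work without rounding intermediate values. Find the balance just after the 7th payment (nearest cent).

Monthly rate r = 22.8%/12 = 1.9% = 0.019.
Each month: B ← B·(1+r) − €306.00.
Month 1: interest €161.18; balance after payment €8,338.18.
Month 2: interest €158.43; balance after payment €8,190.60.
Month 3: interest €155.62; balance after payment €8,040.22.
Month 4: interest €152.76; balance after payment €7,886.99.
Month 5: interest €149.85; balance after payment €7,730.84.
Month 6: interest €146.89; balance after payment €7,571.73.
Month 7: interest €143.86; balance after payment €7,409.59.

€7,409.59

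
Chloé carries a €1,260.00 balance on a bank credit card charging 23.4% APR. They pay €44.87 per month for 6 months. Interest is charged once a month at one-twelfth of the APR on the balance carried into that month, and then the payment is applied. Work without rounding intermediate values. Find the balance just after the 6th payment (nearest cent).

€1,132.11

Monthly rate r = 23.4%/12 = 1.95% = 0.0195.
Each month: B ← B·(1+r) − €44.87.
Month 1: interest €24.57; balance after payment €1,239.70.
Month 2: interest €24.17; balance after payment €1,219.00.
Month 3: interest €23.77; balance after payment €1,197.90.
Month 4: interest €23.36; balance after payment €1,176.39.
Month 5: interest €22.94; balance after payment €1,154.46.
Month 6: interest €22.51; balance after payment €1,132.11.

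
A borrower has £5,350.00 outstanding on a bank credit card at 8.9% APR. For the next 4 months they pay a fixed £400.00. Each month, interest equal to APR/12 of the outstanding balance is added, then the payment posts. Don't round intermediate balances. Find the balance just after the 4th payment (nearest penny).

£3,892.60

Monthly rate r = 8.9%/12 = 0.741667% = 0.00741667.
Each month: B ← B·(1+r) − £400.00.
Month 1: interest £39.68; balance after payment £4,989.68.
Month 2: interest £37.01; balance after payment £4,626.69.
Month 3: interest £34.31; balance after payment £4,261.00.
Month 4: interest £31.60; balance after payment £3,892.60.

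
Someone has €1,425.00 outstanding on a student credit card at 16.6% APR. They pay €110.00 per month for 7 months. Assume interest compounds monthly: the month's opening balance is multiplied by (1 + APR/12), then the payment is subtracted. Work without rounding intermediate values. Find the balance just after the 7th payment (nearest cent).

Monthly rate r = 16.6%/12 = 1.38333% = 0.0138333.
Each month: B ← B·(1+r) − €110.00.
Month 1: interest €19.71; balance after payment €1,334.71.
Month 2: interest €18.46; balance after payment €1,243.18.
Month 3: interest €17.20; balance after payment €1,150.37.
Month 4: interest €15.91; balance after payment €1,056.29.
Month 5: interest €14.61; balance after payment €960.90.
Month 6: interest €13.29; balance after payment €864.19.
Month 7: interest €11.95; balance after payment €766.15.

€766.15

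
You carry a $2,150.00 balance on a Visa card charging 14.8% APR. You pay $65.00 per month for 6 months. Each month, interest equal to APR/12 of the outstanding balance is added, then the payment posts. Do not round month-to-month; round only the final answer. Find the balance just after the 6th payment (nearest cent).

$1,911.86

Monthly rate r = 14.8%/12 = 1.23333% = 0.0123333.
Each month: B ← B·(1+r) − $65.00.
Month 1: interest $26.52; balance after payment $2,111.52.
Month 2: interest $26.04; balance after payment $2,072.56.
Month 3: interest $25.56; balance after payment $2,033.12.
Month 4: interest $25.08; balance after payment $1,993.20.
Month 5: interest $24.58; balance after payment $1,952.78.
Month 6: interest $24.08; balance after payment $1,911.86.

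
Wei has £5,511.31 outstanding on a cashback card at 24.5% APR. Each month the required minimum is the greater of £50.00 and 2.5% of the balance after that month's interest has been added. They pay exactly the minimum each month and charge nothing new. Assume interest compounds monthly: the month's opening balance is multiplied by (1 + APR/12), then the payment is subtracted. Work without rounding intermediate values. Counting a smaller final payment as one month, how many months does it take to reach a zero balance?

Monthly rate r = 24.5%/12 = 2.04167% = 0.0204167.
While 2.5% of the post-interest balance exceeds £50.00, each month B ← (B·(1+r))·(1 − 0.025), i.e. B shrinks by the factor (1+r)·0.975 = 0.99491.
This holds for months 1–203. Entering month 204 the balance is £1,954.49; 2.5% of the post-interest balance is now below £50.00, so the flat £50.00 minimum applies from here.
From month 204 a fixed £50.00 at rate r clears £1,954.49 in 80 more payments. Total: 203 + 80 = 283 months.

283 months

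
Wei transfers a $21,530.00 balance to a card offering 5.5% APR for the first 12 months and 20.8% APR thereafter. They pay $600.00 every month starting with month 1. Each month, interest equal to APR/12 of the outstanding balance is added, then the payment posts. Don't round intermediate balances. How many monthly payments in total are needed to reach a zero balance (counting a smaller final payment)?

Promo months 1–12 at r₀ = 5.5%/12 = 0.00458333; months 13+ at r₁ = 20.8%/12 = 0.0173333.
After month 12: iterate B ← B·(1+r₀) − $600.00 for 12 months → $15,360.16.
Then at r₁ with $600.00/mo: n₂ = −ln(1 − r₁·B/P)/ln(1+r₁) ≈ 34.13 → 35 more payments.

47 payments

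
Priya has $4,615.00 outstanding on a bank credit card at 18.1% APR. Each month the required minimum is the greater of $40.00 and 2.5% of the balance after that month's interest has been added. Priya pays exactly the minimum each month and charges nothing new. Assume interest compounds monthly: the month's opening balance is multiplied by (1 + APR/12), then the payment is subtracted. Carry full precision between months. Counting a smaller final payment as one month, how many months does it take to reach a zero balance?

Monthly rate r = 18.1%/12 = 1.50833% = 0.0150833.
While 2.5% of the post-interest balance exceeds $40.00, each month B ← (B·(1+r))·(1 − 0.025), i.e. B shrinks by the factor (1+r)·0.975 = 0.98971.
This holds for months 1–104. Entering month 105 the balance is $1,573.36; 2.5% of the post-interest balance is now below $40.00, so the flat $40.00 minimum applies from here.
From month 105 a fixed $40.00 at rate r clears $1,573.36 in 61 more payments. Total: 104 + 61 = 165 months.

165 months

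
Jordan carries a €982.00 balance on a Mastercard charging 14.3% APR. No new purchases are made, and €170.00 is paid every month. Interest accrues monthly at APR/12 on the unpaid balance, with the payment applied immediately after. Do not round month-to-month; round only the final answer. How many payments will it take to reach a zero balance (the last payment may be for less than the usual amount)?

7 payments

Monthly rate r = 14.3%/12 = 1.19167% = 0.0119167.
Recurrence: B ← B·(1+r) − €170.00.
Month 1: interest €11.70; balance after payment €823.70.
Month 2: interest €9.82; balance after payment €663.52.
Closed form: n = −ln(1 − rB₀/P)/ln(1+r) = −ln(0.93116)/ln(1.01192) ≈ 6.020, so the balance reaches zero during payment 7.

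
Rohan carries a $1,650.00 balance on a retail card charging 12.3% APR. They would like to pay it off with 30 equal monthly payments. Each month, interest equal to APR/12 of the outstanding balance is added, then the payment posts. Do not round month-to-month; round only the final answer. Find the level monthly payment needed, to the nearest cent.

Monthly rate r = 12.3%/12 = 1.025% = 0.01025.
Level-payment amortization: P = B₀·r / (1 − (1+r)^(−n)) = 1650.00·0.01025 / (1 − 1.01025^(−30)).
Denominator 1 − (1+r)^(−30) = 0.263565329.
P = 16.9125 / 0.263565329 ≈ 64.17.

$64.17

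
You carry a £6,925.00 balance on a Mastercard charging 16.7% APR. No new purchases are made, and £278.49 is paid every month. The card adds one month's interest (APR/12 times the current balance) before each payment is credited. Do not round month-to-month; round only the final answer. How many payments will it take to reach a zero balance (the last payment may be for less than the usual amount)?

31 payments

Monthly rate r = 16.7%/12 = 1.39167% = 0.0139167.
Recurrence: B ← B·(1+r) − £278.49.
Month 1: interest £96.37; balance after payment £6,742.88.
Month 2: interest £93.84; balance after payment £6,558.23.
Closed form: n = −ln(1 − rB₀/P)/ln(1+r) = −ln(0.65394)/ln(1.01392) ≈ 30.732, so the balance reaches zero during payment 31.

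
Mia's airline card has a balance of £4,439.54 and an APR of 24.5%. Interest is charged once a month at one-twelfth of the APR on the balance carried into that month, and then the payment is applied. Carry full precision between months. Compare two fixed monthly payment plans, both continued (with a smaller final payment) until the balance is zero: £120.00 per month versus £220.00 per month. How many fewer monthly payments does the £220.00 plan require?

43 fewer payments

Monthly rate r = 24.5%/12 = 2.04167% = 0.0204167.
At £120.00/mo: n = ⌈−ln(1 − rB₀/P)/ln(1+r)⌉ = 70 payments (last £79.34); total interest = total paid − £4,439.54 = £3,919.80.
At £220.00/mo: 27 payments (last £60.81); total interest £1,341.27.
Payments saved = 70 − 27 = 43.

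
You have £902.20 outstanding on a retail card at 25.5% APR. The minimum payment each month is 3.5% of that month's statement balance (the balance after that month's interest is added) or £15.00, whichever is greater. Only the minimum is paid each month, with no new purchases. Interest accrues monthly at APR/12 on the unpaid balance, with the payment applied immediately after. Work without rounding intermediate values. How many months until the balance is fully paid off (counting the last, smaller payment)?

Monthly rate r = 25.5%/12 = 2.125% = 0.02125.
While 3.5% of the post-interest balance exceeds £15.00, each month B ← (B·(1+r))·(1 − 0.035), i.e. B shrinks by the factor (1+r)·0.965 = 0.98551.
This holds for months 1–53. Entering month 54 the balance is £416.15; 3.5% of the post-interest balance is now below £15.00, so the flat £15.00 minimum applies from here.
From month 54 a fixed £15.00 at rate r clears £416.15 in 43 more payments. Total: 53 + 43 = 96 months.

96 months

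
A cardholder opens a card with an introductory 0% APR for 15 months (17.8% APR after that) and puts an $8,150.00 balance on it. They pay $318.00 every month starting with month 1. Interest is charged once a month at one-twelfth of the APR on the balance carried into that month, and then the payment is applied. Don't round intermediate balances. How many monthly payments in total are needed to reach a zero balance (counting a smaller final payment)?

Promo months 1–15 at r₀ = 0%/12 = 0; months 16+ at r₁ = 17.8%/12 = 0.0148333.
After month 15 (no interest yet): B = $8,150.00 − 15·$318.00 = $3,380.00.
Then at r₁ with $318.00/mo: n₂ = −ln(1 − r₁·B/P)/ln(1+r₁) ≈ 11.65 → 12 more payments.

27 months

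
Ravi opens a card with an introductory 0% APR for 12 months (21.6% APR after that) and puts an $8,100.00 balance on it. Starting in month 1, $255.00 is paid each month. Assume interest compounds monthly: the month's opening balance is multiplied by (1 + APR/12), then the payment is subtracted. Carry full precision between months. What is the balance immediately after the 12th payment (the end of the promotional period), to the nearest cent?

Promo months 1–12 at r₀ = 0%/12 = 0; months 13+ at r₁ = 21.6%/12 = 0.018.
After month 12 (no interest yet): B = $8,100.00 − 12·$255.00 = $5,040.00.

$5,040.00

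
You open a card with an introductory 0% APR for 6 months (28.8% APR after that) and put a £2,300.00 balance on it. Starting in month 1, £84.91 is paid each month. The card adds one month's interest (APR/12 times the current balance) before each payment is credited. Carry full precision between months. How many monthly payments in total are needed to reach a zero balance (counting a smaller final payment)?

Promo months 1–6 at r₀ = 0%/12 = 0; months 7+ at r₁ = 28.8%/12 = 0.024.
After month 6 (no interest yet): B = £2,300.00 − 6·£84.91 = £1,790.54.
Then at r₁ with £84.91/mo: n₂ = −ln(1 − r₁·B/P)/ln(1+r₁) ≈ 29.74 → 30 more payments.

36 months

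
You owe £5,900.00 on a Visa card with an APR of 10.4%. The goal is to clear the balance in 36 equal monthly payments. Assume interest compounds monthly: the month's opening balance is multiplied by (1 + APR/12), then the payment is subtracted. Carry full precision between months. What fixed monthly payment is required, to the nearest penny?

Monthly rate r = 10.4%/12 = 0.866667% = 0.00866667.
Level-payment amortization: P = B₀·r / (1 − (1+r)^(−n)) = 5900.00·0.00866667 / (1 − 1.00867^(−36)).
Denominator 1 − (1+r)^(−36) = 0.267033852.
P = 51.1333 / 0.267033852 ≈ 191.49.

£191.49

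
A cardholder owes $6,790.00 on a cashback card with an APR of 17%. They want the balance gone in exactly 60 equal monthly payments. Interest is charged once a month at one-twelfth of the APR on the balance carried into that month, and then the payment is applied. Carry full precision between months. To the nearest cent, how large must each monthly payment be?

$168.75

Monthly rate r = 17%/12 = 1.41667% = 0.0141667.
Level-payment amortization: P = B₀·r / (1 − (1+r)^(−n)) = 6790.00·0.0141667 / (1 − 1.01417^(−60)).
Denominator 1 − (1+r)^(−60) = 0.570028105.
P = 96.1917 / 0.570028105 ≈ 168.75.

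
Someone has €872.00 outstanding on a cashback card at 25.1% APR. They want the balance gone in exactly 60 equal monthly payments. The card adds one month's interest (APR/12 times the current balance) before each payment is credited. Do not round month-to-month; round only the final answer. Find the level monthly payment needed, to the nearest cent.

Monthly rate r = 25.1%/12 = 2.09167% = 0.0209167.
Level-payment amortization: P = B₀·r / (1 − (1+r)^(−n)) = 872.00·0.0209167 / (1 − 1.02092^(−60)).
Denominator 1 − (1+r)^(−60) = 0.711209854.
P = 18.2393 / 0.711209854 ≈ 25.65.

€25.65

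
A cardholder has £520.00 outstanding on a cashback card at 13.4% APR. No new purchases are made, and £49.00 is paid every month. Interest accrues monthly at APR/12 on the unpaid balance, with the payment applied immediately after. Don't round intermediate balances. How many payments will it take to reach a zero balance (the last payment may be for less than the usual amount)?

Monthly rate r = 13.4%/12 = 1.11667% = 0.0111667.
Recurrence: B ← B·(1+r) − £49.00.
Month 1: interest £5.81; balance after payment £476.81.
Month 2: interest £5.32; balance after payment £433.13.
Closed form: n = −ln(1 − rB₀/P)/ln(1+r) = −ln(0.8815)/ln(1.01117) ≈ 11.359, so the balance reaches zero during payment 12.

12 payments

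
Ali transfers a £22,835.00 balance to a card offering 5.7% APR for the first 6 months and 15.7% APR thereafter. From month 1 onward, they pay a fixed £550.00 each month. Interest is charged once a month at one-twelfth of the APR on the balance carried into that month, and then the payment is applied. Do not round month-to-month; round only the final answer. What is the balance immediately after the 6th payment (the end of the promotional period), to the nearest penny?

£20,154.14

Promo months 1–6 at r₀ = 5.7%/12 = 0.00475; months 7+ at r₁ = 15.7%/12 = 0.0130833.
After month 6: iterate B ← B·(1+r₀) − £550.00 for 6 months → £20,154.14.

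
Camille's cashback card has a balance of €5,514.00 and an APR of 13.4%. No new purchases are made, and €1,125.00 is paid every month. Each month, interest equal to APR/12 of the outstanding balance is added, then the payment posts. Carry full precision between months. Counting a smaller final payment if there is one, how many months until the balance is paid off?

Monthly rate r = 13.4%/12 = 1.11667% = 0.0111667.
Recurrence: B ← B·(1+r) − €1,125.00.
Month 1: interest €61.57; balance after payment €4,450.57.
Month 2: interest €49.70; balance after payment €3,375.27.
Month 3: interest €37.69; balance after payment €2,287.96.
Month 4: interest €25.55; balance after payment €1,188.51.
Month 5: interest €13.27; balance after payment €76.78.
Month 6: interest €0.86; balance after payment €0.00.

6 payments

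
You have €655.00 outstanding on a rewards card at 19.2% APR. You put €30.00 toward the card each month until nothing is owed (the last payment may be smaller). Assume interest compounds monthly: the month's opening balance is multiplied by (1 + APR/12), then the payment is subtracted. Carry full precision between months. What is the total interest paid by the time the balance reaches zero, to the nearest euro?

€157

Monthly rate r = 19.2%/12 = 1.6% = 0.016.
Payoff takes n = ⌈−ln(1 − rB₀/P)/ln(1+r)⌉ = ⌈27.074⌉ = 28 payments; the last is €2.24.
Total paid = 27·€30.00 + €2.24 = €812.24.
Total interest = total paid − principal = €812.24 − €655.00 = €157.24.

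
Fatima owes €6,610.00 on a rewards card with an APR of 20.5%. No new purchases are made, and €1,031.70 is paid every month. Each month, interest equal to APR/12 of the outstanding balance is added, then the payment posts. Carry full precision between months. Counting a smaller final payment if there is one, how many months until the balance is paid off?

7 payments

Monthly rate r = 20.5%/12 = 1.70833% = 0.0170833.
Recurrence: B ← B·(1+r) − €1,031.70.
Month 1: interest €112.92; balance after payment €5,691.22.
Month 2: interest €97.23; balance after payment €4,756.75.
Closed form: n = −ln(1 − rB₀/P)/ln(1+r) = −ln(0.89055)/ln(1.01708) ≈ 6.843, so the balance reaches zero during payment 7.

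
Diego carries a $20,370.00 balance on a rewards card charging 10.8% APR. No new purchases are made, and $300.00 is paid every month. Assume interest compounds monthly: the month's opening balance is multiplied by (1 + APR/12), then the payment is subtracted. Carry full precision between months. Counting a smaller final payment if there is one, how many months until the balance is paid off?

106 months

Monthly rate r = 10.8%/12 = 0.9% = 0.009.
Recurrence: B ← B·(1+r) − $300.00.
Month 1: interest $183.33; balance after payment $20,253.33.
Month 2: interest $182.28; balance after payment $20,135.61.
Closed form: n = −ln(1 − rB₀/P)/ln(1+r) = −ln(0.3889)/ln(1.009) ≈ 105.409, so the balance reaches zero during payment 106.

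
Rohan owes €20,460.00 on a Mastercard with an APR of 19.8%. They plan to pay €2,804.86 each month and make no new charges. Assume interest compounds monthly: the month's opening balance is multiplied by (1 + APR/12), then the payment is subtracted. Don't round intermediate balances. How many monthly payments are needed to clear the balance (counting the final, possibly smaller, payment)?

Monthly rate r = 19.8%/12 = 1.65% = 0.0165.
Recurrence: B ← B·(1+r) − €2,804.86.
Month 1: interest €337.59; balance after payment €17,992.73.
Month 2: interest €296.88; balance after payment €15,484.75.
Closed form: n = −ln(1 − rB₀/P)/ln(1+r) = −ln(0.87964)/ln(1.0165) ≈ 7.836, so the balance reaches zero during payment 8.

8 payments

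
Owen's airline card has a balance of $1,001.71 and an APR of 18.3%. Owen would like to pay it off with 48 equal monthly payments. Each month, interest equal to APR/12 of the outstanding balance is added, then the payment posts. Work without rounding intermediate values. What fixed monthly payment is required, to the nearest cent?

$29.58

Monthly rate r = 18.3%/12 = 1.525% = 0.01525.
Level-payment amortization: P = B₀·r / (1 − (1+r)^(−n)) = 1001.71·0.01525 / (1 − 1.01525^(−48)).
Denominator 1 − (1+r)^(−48) = 0.516389092.
P = 15.2761 / 0.516389092 ≈ 29.58.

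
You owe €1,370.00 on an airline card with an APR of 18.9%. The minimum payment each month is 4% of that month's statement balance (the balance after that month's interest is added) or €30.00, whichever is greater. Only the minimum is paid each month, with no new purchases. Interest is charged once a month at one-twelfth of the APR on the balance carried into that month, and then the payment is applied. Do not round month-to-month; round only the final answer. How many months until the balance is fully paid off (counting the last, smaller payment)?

56 months

Monthly rate r = 18.9%/12 = 1.575% = 0.01575.
While 4% of the post-interest balance exceeds €30.00, each month B ← (B·(1+r))·(1 − 0.04), i.e. B shrinks by the factor (1+r)·0.96 = 0.97512.
This holds for months 1–25. Entering month 26 the balance is €729.75; 4% of the post-interest balance is now below €30.00, so the flat €30.00 minimum applies from here.
From month 26 a fixed €30.00 at rate r clears €729.75 in 31 more payments. Total: 25 + 31 = 56 months.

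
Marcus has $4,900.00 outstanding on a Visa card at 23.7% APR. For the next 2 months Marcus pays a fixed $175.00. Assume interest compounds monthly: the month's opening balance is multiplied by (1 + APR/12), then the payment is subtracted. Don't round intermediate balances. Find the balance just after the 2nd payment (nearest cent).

$4,742.01

Monthly rate r = 23.7%/12 = 1.975% = 0.01975.
Each month: B ← B·(1+r) − $175.00.
Month 1: interest $96.78; balance after payment $4,821.77.
Month 2: interest $95.23; balance after payment $4,742.01.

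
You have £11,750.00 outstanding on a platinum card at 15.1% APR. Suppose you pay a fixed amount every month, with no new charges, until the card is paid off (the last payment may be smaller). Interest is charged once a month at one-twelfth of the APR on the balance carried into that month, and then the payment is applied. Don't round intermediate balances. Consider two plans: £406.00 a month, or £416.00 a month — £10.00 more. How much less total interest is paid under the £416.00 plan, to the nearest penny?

Monthly rate r = 15.1%/12 = 1.25833% = 0.0125833.
At £406.00/mo: n = ⌈−ln(1 − rB₀/P)/ln(1+r)⌉ = 37 payments (last £86.62); total interest = total paid − £11,750.00 = £2,952.62.
At £416.00/mo: 36 payments (last £49.69); total interest £2,859.69.
Interest saved = £2,952.62 − £2,859.69 = £92.93.

£92.93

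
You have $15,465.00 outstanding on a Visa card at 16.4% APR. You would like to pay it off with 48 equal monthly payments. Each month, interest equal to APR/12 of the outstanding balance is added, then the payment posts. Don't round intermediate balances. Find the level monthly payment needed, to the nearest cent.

$441.46

Monthly rate r = 16.4%/12 = 1.36667% = 0.0136667.
Level-payment amortization: P = B₀·r / (1 − (1+r)^(−n)) = 15465.00·0.0136667 / (1 − 1.01367^(−48)).
Denominator 1 − (1+r)^(−48) = 0.478766813.
P = 211.355 / 0.478766813 ≈ 441.46.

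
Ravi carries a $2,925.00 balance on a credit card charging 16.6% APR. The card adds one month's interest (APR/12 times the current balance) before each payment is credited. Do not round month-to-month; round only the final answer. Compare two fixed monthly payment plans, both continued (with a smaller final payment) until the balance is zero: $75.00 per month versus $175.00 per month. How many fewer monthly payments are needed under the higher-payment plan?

Monthly rate r = 16.6%/12 = 1.38333% = 0.0138333.
At $75.00/mo: n = ⌈−ln(1 − rB₀/P)/ln(1+r)⌉ = 57 payments (last $33.35); total interest = total paid − $2,925.00 = $1,308.35.
At $175.00/mo: 20 payments (last $24.49); total interest $424.49.
Payments saved = 57 − 20 = 37.

37 fewer payments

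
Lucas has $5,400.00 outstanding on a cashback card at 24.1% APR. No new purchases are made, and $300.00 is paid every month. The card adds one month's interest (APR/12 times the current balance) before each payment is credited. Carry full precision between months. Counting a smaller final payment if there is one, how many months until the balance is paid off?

23 payments

Monthly rate r = 24.1%/12 = 2.00833% = 0.0200833.
Recurrence: B ← B·(1+r) − $300.00.
Month 1: interest $108.45; balance after payment $5,208.45.
Month 2: interest $104.60; balance after payment $5,013.05.
Closed form: n = −ln(1 − rB₀/P)/ln(1+r) = −ln(0.6385)/ln(1.02008) ≈ 22.562, so the balance reaches zero during payment 23.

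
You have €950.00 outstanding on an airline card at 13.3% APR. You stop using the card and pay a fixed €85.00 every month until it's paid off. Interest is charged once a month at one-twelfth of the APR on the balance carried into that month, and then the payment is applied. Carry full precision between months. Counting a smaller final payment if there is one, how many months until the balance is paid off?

Monthly rate r = 13.3%/12 = 1.10833% = 0.0110833.
Recurrence: B ← B·(1+r) − €85.00.
Month 1: interest €10.53; balance after payment €875.53.
Month 2: interest €9.70; balance after payment €800.23.
Closed form: n = −ln(1 − rB₀/P)/ln(1+r) = −ln(0.87613)/ln(1.01108) ≈ 11.998, so the balance reaches zero during payment 12.

12 months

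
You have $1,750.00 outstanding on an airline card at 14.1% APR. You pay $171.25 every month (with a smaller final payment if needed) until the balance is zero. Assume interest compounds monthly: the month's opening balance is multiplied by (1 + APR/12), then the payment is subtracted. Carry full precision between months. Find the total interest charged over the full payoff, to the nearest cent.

$125.29

Monthly rate r = 14.1%/12 = 1.175% = 0.01175.
Payoff takes n = ⌈−ln(1 − rB₀/P)/ln(1+r)⌉ = ⌈10.950⌉ = 11 payments; the last is $162.79.
Total paid = 10·$171.25 + $162.79 = $1,875.29.
Total interest = total paid − principal = $1,875.29 − $1,750.00 = $125.29.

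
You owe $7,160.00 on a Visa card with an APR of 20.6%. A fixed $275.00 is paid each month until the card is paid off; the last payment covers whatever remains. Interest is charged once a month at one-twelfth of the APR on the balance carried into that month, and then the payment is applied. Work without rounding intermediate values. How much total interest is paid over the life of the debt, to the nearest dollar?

Monthly rate r = 20.6%/12 = 1.71667% = 0.0171667.
Payoff takes n = ⌈−ln(1 − rB₀/P)/ln(1+r)⌉ = ⌈34.799⌉ = 35 payments; the last is $220.22.
Total paid = 34·$275.00 + $220.22 = $9,570.22.
Total interest = total paid − principal = $9,570.22 − $7,160.00 = $2,410.22.

$2,410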